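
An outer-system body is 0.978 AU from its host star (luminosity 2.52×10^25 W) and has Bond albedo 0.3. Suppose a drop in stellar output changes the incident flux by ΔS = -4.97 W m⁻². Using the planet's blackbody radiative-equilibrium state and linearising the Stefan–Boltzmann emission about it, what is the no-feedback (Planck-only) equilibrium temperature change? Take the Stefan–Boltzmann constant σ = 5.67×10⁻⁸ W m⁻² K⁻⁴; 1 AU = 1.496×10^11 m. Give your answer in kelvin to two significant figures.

-1.7 kelvin

Orbital distance: d = 0.978 AU = 1.463×10^11 m.
Flux at the orbit: S = L/(4πd²) = 2.52×10^25/(4π·(1.46×10^11)²) = 93.68 W m⁻².
The baseline emission temperature is T_e = 130.4 K.
Only a fraction (1−α) is absorbed and it's spread over 4πR², so ΔF = (1−α)ΔS/4 = -0.8697 W m⁻².
Planck response: λ_P = 4σT_e³ = 4·5.67×10⁻⁸·(130.4)³ = 0.5029 W m⁻²/K.
Hence the no-feedback warming is ΔF/(4σT_e³) = -1.73 K.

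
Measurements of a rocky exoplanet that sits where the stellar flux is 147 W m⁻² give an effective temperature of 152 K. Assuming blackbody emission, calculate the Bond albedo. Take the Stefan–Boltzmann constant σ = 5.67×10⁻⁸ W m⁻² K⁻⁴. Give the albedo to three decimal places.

Energy balance: S(1−α)/4 = σT⁴, so 1−α = 4σT⁴/S.
σT⁴ = 30.27 W m⁻², so 4σT⁴ = 121.1 W m⁻².
Hence α = 1 − 121.1/147.0 = 0.1764.

0.176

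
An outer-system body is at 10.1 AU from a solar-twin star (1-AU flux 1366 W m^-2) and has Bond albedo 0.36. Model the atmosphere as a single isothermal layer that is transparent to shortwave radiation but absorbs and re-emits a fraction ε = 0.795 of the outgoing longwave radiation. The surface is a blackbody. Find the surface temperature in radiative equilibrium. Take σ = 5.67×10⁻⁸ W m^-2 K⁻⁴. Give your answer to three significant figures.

89.0 kelvin

By the inverse-square law, S = 1366/10.1² = 13.39 W m^-2.
Effective emission temperature (TOA balance): σT_e⁴ = S(1−α)/4 = 2.143 W m^-2 → T_e = 78.40 K.
For a single slab of emissivity ε, T_s⁴ = 2T_e⁴/(2−ε); thus T_s = 78.40·(1.66)^(1/4) = 88.99 K.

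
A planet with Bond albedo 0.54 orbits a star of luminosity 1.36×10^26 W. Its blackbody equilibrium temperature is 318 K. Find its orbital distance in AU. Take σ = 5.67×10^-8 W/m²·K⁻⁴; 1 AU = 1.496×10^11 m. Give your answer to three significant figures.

0.310 AU

Energy balance gives S = 4σT⁴/(1−α) = 5042 W/m².
S = L/(4πd²) → d = √(L/4πS) = √(1.36×10^26/(4π·5042)) = 4.633×10^10 m = 0.3097 AU.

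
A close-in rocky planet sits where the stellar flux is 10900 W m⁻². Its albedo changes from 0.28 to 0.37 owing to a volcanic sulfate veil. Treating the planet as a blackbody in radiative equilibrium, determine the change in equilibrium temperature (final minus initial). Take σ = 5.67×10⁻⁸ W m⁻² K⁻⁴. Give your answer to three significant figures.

Initial: T₁ = [S(1−0.28)/(4σ)]^(1/4) = 431.3 K.
With α = 0.37, T₂ = 417.1 K.
ΔT = T₂ − T₁ = -14.16 K.

-14.2 kelvin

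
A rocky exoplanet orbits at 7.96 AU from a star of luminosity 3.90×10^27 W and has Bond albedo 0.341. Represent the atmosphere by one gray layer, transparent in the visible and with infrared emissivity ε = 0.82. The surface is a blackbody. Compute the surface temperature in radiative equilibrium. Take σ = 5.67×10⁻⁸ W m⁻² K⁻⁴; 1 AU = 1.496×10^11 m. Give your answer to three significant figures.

Orbital distance: d = 7.96 AU = 1.191×10^12 m.
Flux at the orbit: S = L/(4πd²) = 3.90×10^27/(4π·(1.19×10^12)²) = 218.9 W m⁻².
The planet radiates to space at T_e = [S(1−α)/(4σ)]^(1/4) = 158.8 K.
For a single slab of emissivity ε, T_s⁴ = 2T_e⁴/(2−ε); thus T_s = 158.8·(1.695)^(1/4) = 181.2 K.

181 K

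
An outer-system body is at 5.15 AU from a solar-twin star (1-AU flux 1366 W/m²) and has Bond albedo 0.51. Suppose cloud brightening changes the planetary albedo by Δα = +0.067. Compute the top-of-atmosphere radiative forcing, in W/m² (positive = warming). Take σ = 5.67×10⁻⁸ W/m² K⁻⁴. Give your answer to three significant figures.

Irradiance scales as 1/d², so S = 1366 W/m² × (1/5.15)² = 51.50 W/m².
ΔF = −(S/4)Δα = −(51.50/4)×(+0.067) = -0.8627 W/m².

-0.863 W/m²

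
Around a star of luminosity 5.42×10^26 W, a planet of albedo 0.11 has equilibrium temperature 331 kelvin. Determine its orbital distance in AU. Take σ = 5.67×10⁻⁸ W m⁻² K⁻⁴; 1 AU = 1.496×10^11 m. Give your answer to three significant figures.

The flux needed for this T is 4σT⁴/(1−0.11) = 3059 W m⁻².
From L = 4πd²S, d = √(5.42×10^26/(4π·3059)) = 1.187×10^11 m = 0.7937 AU.

0.794 AU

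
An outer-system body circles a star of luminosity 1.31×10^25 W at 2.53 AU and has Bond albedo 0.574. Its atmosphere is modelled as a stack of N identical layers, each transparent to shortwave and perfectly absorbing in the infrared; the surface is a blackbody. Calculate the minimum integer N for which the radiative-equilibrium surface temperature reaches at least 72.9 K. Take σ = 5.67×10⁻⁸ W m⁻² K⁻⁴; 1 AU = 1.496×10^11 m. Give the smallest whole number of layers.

d = 2.53 × 1.496×10^11 m = 3.785×10^11 m.
Spreading L over a sphere of radius d: S = 1.31×10^25/(4π·3.78×10^11²) = 7.277 W m⁻².
Top-of-atmosphere balance: σT_e⁴ = S(1−α)/4 = 0.7750 W m⁻² → T_e = 60.80 K.
Since T_s⁴ = (N+1)T_e⁴, we need N ≥ (T_s/T_e)⁴ − 1 = 1.066.
So N ≥ 1.066; the smallest integer is N = 2.

2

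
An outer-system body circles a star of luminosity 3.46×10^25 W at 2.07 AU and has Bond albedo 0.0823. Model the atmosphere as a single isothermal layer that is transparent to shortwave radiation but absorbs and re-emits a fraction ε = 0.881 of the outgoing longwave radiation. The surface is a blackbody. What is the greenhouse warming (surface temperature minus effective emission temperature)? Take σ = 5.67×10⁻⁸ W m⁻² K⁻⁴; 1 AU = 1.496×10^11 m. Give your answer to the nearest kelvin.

d = 2.07 × 1.496×10^11 m = 3.097×10^11 m.
Spreading L over a sphere of radius d: S = 3.46×10^25/(4π·3.10×10^11²) = 28.71 W m⁻².
The planet radiates to space at T_e = [S(1−α)/(4σ)]^(1/4) = 103.8 K.
The surface balance (absorbed SW + ε·downward IR = σT_s⁴) with T_a⁴ = T_s⁴/2 reduces to T_s = T_e·[2/(2−ε)]^¼ = 120.0 K.
Greenhouse warming: T_s − T_e = 16.22 K.

16 K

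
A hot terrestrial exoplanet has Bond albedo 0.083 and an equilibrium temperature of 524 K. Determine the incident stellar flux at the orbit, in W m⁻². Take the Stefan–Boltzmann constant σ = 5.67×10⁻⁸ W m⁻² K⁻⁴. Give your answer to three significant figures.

18600 W m⁻²

From S(1−α)/4 = σT⁴: S = 4σT⁴/(1−α).
The emitted flux is σT⁴ = 4275 W m⁻².
S = 4·4275/0.917 = 18650 W m⁻².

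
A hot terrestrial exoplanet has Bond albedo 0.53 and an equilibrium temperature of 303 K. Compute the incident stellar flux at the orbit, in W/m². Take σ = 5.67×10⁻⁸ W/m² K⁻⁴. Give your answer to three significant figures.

4070 W/m²

Invert the energy balance for S: S = 4σT⁴/(1−α).
σT⁴ = 5.67×10⁻⁸·(303)⁴ = 477.9 W/m².
So S = 4×477.9/(1−0.53) = 4067 W/m².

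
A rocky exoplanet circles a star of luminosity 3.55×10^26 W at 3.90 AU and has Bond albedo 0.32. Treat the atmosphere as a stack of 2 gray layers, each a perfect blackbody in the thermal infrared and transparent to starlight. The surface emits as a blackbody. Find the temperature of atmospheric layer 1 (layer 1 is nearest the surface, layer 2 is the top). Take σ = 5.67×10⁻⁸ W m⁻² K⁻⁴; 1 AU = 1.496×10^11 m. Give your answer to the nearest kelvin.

Orbital distance: d = 3.90 AU = 5.834×10^11 m.
Flux at the orbit: S = L/(4πd²) = 3.55×10^26/(4π·(5.83×10^11)²) = 82.99 W m⁻².
The effective emission temperature is T_e = [S(1−α)/(4σ)]^¼ = 125.6 K.
The net upward flux σT_e⁴ is constant between every pair of levels, so T_k⁴ = (N+1−k)T_e⁴.
With k = 1: T_1 = (2+1−1)^¼·125.6 K = 149.4 K.

149 K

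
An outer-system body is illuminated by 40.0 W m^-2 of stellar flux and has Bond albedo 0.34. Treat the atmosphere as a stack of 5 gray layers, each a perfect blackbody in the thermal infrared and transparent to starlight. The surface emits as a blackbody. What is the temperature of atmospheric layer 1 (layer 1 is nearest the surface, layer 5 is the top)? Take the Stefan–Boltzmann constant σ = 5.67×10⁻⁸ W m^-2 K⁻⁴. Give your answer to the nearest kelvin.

The effective emission temperature is T_e = [S(1−α)/(4σ)]^¼ = 103.9 K.
The net upward flux σT_e⁴ is constant between every pair of levels, so T_k⁴ = (N+1−k)T_e⁴.
With k = 1: T_1 = (5+1−1)^¼·103.9 K = 155.3 K.

155 kelvin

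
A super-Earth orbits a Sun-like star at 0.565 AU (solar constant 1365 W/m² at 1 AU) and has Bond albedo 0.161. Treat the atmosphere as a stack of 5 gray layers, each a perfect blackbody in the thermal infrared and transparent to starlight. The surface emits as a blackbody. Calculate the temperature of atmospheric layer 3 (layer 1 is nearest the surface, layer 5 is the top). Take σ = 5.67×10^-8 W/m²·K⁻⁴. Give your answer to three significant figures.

Irradiance scales as 1/d², so S = 1365 W/m² × (1/0.565)² = 4276 W/m².
Top-of-atmosphere balance: σT_e⁴ = S(1−α)/4 = 896.9 W/m² → T_e = 354.6 K.
In the N-layer model, layer k (counted from the surface) has T_k = (N+1−k)^(1/4)·T_e.
T_3 = (3)^(1/4)·354.6 = 466.7 K.

467 K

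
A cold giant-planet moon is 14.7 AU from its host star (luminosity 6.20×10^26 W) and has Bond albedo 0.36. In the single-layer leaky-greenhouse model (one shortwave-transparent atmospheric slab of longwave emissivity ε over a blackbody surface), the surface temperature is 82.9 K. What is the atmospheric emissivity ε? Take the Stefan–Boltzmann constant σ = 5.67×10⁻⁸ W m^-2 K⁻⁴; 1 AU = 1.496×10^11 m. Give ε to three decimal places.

Orbital distance: d = 14.7 AU = 2.199×10^12 m.
Spreading L over a sphere of radius d: S = 6.20×10^26/(4π·2.20×10^12²) = 10.20 W m^-2.
TOA balance gives T_e = 73.25 K.
Inverting T_s⁴ = 2T_e⁴/(2−ε): (T_e/T_s)⁴ = 0.6095, so ε = 2(1 − 0.6095) = 0.7809.

0.781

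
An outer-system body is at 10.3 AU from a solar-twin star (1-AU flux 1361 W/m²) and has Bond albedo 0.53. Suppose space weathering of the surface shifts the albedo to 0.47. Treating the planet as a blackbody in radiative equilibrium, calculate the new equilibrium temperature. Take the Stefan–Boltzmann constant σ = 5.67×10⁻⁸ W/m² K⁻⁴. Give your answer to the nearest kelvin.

74 kelvin

Flux at the orbit: S = 1361/(10.3)² = 12.83 W/m².
New equilibrium: T₂ = [(1−0.47)·12.83/(4σ)]^(1/4) = 74.00 K.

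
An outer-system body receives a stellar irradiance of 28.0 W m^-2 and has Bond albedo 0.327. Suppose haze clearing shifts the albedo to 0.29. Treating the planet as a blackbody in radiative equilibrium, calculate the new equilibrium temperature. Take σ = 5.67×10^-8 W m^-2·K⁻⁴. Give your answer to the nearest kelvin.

97 K

T₂ = [S(1−α₂)/(4σ)]^(1/4) = [28.00·0.71/(4σ)]^(1/4) = 96.76 K.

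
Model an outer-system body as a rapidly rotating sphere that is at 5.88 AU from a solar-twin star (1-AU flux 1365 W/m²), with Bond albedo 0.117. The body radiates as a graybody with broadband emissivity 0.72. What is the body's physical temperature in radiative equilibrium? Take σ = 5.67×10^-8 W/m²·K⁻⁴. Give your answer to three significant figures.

121 kelvin

By the inverse-square law, S = 1365/5.88² = 39.48 W/m².
Absorbed flux (global mean): S(1−α)/4 = 39.48·0.883/4 = 8.715 W/m².
Radiative balance εσT⁴ = 8.715 gives T = [8.715/(0.72·σ)]^(1/4) = 120.9 K.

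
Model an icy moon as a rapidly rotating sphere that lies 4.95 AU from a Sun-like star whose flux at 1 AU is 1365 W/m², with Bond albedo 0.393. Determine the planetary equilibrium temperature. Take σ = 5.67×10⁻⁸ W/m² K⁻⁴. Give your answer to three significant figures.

111 kelvin

Flux at the orbit: S = 1365/(4.95)² = 55.71 W/m².
Absorbed flux (global mean): S(1−α)/4 = 55.71·0.607/4 = 8.454 W/m².
In equilibrium σT⁴ equals this, so T = 110.5 K.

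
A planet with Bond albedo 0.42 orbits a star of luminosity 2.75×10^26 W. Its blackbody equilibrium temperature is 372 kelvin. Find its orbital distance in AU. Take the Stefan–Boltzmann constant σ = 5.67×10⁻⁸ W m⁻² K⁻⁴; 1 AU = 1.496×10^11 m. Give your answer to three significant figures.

0.361 AU

Required flux: S = 4σT⁴/(1−α) = 7488 W m⁻².
Then d = [L/(4πS)]^(1/2) = 5.406×10^10 m, i.e. 0.3614 AU.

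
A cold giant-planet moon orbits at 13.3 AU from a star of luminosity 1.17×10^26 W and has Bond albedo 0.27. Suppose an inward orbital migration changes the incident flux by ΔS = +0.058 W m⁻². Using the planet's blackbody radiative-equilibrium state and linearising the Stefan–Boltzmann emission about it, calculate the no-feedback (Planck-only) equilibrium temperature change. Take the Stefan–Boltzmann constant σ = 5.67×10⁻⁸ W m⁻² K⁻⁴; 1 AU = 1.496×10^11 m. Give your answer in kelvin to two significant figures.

0.32 K

d = 13.3 × 1.496×10^11 m = 1.990×10^12 m.
Spreading L over a sphere of radius d: S = 1.17×10^26/(4π·1.99×10^12²) = 2.352 W m⁻².
The baseline emission temperature is T_e = 52.45 K.
ΔF = Δ[S(1−α)]/4 = (1−0.27)·+0.058/4 = 0.01059 W m⁻².
The Planck feedback parameter is 4σT_e³ = 0.03273 W m⁻²/K.
Hence the no-feedback warming is ΔF/(4σT_e³) = 0.323 K.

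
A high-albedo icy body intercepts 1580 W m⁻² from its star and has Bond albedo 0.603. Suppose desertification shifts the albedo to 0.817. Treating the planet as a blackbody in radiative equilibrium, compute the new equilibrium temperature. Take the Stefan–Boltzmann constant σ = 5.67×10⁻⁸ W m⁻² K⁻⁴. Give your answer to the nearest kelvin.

189 K

With the new albedo, S(1−α₂)/4 = 72.29 W m⁻², so T₂ = 189.0 K.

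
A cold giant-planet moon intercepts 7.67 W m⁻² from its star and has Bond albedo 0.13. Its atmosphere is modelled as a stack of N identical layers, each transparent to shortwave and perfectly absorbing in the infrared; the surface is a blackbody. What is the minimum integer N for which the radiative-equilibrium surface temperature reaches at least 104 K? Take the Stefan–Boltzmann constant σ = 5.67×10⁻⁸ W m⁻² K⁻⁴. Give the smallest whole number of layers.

3

The effective emission temperature is T_e = [S(1−α)/(4σ)]^¼ = 73.65 K.
T_s = (N+1)^(1/4)·T_e ≥ 104 K requires N+1 ≥ (T_s/T_e)⁴ = (104/73.65)⁴ = 3.976.
The minimum whole number is N = 3.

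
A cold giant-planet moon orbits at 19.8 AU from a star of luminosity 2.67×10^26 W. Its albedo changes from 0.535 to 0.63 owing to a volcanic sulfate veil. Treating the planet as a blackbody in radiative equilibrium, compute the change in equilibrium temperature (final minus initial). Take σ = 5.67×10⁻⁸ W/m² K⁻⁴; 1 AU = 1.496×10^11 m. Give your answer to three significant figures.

-2.62 K

Orbital distance: d = 19.8 AU = 2.962×10^12 m.
Flux at the orbit: S = L/(4πd²) = 2.67×10^26/(4π·(2.96×10^12)²) = 2.422 W/m².
Initial: T₁ = [S(1−0.535)/(4σ)]^(1/4) = 47.20 K.
With α = 0.63, T₂ = 44.58 K.
ΔT = T₂ − T₁ = -2.621 K.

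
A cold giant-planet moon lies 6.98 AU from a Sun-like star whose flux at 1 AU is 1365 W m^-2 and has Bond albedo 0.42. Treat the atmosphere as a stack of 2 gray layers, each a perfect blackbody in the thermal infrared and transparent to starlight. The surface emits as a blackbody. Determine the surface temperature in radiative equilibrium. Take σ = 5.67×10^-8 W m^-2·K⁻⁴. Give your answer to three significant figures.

121 K

Flux at the orbit: S = 1365/(6.98)² = 28.02 W m^-2.
Top-of-atmosphere balance: σT_e⁴ = S(1−α)/4 = 4.062 W m^-2 → T_e = 92.00 K.
Layer-by-layer balance gives σT_s⁴ = (N+1)σT_e⁴, so T_s = 3^¼·92.00 = 121.1 K.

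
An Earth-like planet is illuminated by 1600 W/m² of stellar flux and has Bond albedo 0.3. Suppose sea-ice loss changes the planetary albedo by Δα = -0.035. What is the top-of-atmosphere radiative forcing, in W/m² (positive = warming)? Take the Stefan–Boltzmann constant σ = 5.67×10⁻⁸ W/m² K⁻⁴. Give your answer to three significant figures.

14.0 W/m²

The change in absorbed flux is Δ[S(1−α)/4] = −SΔα/4 = 14.00 W/m².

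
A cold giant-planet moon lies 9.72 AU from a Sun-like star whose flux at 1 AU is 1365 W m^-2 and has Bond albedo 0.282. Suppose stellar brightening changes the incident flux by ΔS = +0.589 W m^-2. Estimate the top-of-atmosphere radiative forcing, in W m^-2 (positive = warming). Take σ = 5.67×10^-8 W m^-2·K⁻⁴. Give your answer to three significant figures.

0.106 W m^-2

By the inverse-square law, S = 1365/9.72² = 14.45 W m^-2.
TOA radiative forcing: ΔF = (1−α)ΔS/4 = 0.718·(+0.589)/4 = 0.1057 W m^-2.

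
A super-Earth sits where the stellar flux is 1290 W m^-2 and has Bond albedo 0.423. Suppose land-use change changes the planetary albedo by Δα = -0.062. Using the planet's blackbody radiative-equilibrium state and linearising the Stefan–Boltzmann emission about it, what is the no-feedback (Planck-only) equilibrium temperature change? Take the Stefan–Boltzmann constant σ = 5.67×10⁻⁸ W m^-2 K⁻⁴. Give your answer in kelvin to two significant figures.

6.4 K

Reference equilibrium: T_e = [S(1−α)/(4σ)]^(1/4) = 239.3 K.
ΔF = −(S/4)Δα = −(1290/4)×(-0.062) = 20.00 W m^-2.
The Planck feedback parameter is 4σT_e³ = 3.110 W m^-2/K.
ΔT₀ = ΔF/λ_P = 20.00/3.110 = 6.43 K.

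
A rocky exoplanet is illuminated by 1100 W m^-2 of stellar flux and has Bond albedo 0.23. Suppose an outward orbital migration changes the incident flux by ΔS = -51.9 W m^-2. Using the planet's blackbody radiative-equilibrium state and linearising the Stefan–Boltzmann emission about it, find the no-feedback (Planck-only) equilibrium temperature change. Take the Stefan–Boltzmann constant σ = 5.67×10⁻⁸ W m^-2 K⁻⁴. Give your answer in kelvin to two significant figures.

-2.9 K

Unperturbed T_e = [1100·(1−0.23)/(4σ)]^¼ = 247.2 K.
TOA radiative forcing: ΔF = (1−α)ΔS/4 = 0.77·(-51.9)/4 = -9.991 W m^-2.
Planck response: λ_P = 4σT_e³ = 4·5.67×10⁻⁸·(247.2)³ = 3.426 W m^-2/K.
So ΔT₀ = -9.991/3.426 = -2.92 K.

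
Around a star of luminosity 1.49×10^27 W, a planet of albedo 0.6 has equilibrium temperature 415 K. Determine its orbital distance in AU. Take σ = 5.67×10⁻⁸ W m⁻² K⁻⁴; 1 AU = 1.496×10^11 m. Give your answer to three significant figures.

Required flux: S = 4σT⁴/(1−α) = 16820 W m⁻².
Then d = [L/(4πS)]^(1/2) = 8.397×10^10 m, i.e. 0.5613 AU.

0.561 AU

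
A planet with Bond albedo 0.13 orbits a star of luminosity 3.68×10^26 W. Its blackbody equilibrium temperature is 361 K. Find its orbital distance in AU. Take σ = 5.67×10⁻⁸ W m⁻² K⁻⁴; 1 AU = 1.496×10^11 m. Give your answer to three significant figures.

0.544 AU

Energy balance gives S = 4σT⁴/(1−α) = 4427 W m⁻².
From L = 4πd²S, d = √(3.68×10^26/(4π·4427)) = 8.133×10^10 m = 0.5436 AU.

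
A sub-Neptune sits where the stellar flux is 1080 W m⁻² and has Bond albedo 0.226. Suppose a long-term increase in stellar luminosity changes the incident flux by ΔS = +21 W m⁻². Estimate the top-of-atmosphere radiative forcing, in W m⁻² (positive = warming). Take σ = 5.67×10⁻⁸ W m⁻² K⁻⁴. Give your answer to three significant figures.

4.06 W m⁻²

TOA radiative forcing: ΔF = (1−α)ΔS/4 = 0.774·(+21)/4 = 4.064 W m⁻².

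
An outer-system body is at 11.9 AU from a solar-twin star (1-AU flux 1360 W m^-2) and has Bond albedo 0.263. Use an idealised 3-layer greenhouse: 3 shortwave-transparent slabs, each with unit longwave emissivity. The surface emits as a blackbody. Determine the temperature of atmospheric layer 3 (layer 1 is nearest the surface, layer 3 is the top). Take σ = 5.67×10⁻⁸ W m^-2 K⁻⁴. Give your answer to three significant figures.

74.7 kelvin

Flux at the orbit: S = 1360/(11.9)² = 9.604 W m^-2.
OLR = S(1−α)/4 = 1.770 W m^-2; the top layer radiates at T_e = 74.74 K.
The net upward flux σT_e⁴ is constant between every pair of levels, so T_k⁴ = (N+1−k)T_e⁴.
T_3 = (1)^(1/4)·74.74 = 74.74 K.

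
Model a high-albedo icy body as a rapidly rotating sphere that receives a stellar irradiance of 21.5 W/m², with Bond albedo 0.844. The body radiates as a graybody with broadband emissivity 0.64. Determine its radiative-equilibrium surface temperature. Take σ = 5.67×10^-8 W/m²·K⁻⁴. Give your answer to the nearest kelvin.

The planet absorbs (1−α)S over its disc πR² and re-emits over 4πR², so the mean absorbed flux is (1−0.844)·21.50/4 = 0.8385 W/m².
Radiative balance εσT⁴ = 0.8385 gives T = [0.8385/(0.64·σ)]^(1/4) = 69.33 K.

69 K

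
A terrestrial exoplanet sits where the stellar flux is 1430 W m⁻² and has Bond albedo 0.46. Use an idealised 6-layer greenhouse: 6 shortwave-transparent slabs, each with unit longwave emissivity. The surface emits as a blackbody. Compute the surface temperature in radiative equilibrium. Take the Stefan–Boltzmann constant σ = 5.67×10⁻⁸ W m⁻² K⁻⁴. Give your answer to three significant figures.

393 K

The effective emission temperature is T_e = [S(1−α)/(4σ)]^¼ = 241.6 K.
Layer-by-layer balance gives σT_s⁴ = (N+1)σT_e⁴, so T_s = 7^¼·241.6 = 392.9 K.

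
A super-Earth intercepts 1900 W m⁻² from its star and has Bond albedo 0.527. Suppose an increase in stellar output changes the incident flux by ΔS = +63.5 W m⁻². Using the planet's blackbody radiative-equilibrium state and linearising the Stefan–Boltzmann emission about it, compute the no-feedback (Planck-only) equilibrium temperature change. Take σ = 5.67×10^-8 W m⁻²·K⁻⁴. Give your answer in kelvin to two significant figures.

2.1 K

Unperturbed T_e = [1900·(1−0.527)/(4σ)]^¼ = 250.9 K.
ΔF = Δ[S(1−α)]/4 = (1−0.527)·+63.5/4 = 7.509 W m⁻².
Linearising σT⁴ gives d(σT⁴)/dT = 4σT_e³ = 3.582 W m⁻² per K.
So ΔT₀ = 7.509/3.582 = 2.10 K.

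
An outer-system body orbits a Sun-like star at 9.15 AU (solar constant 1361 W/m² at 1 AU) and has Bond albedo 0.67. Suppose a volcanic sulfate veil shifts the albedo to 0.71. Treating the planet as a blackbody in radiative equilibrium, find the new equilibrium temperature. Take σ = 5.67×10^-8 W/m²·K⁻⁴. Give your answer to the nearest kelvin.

By the inverse-square law, S = 1361/9.15² = 16.26 W/m².
T₂ = [S(1−α₂)/(4σ)]^(1/4) = [16.26·0.29/(4σ)]^(1/4) = 67.52 K.

68 K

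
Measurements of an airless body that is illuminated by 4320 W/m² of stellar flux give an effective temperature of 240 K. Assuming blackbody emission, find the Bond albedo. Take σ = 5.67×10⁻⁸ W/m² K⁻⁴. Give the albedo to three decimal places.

From σT⁴ = S(1−α)/4 we invert for α: 1−α = 4σT⁴/S.
σT⁴ = 188.1 W/m², so 4σT⁴ = 752.5 W/m².
1−α = 752.5/4320 = 0.1742, so α = 0.8258.

0.826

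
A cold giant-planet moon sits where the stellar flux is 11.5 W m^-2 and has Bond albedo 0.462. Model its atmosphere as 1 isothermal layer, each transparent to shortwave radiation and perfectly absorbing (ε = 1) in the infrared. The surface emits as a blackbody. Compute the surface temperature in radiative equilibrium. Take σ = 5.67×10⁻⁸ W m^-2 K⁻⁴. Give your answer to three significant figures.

The effective emission temperature is T_e = [S(1−α)/(4σ)]^¼ = 72.27 K.
With N = 1 opaque layers, T_s = (N+1)^(1/4)·T_e = 2^(1/4)·72.27 = 85.94 K.

85.9 kelvin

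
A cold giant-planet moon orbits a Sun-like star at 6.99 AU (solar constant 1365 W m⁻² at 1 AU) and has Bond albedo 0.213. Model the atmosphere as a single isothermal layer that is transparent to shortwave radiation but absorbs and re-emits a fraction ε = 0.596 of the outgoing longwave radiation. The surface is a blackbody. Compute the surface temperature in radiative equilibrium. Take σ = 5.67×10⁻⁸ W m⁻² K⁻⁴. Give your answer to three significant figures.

108 K

Irradiance scales as 1/d², so S = 1365 W m⁻² × (1/6.99)² = 27.94 W m⁻².
Effective emission temperature (TOA balance): σT_e⁴ = S(1−α)/4 = 5.497 W m⁻² → T_e = 99.23 K.
Surface balance with a leaky layer gives σT_s⁴ = σT_e⁴·2/(2−ε), so T_s = T_e·[2/(2−0.596)]^(1/4) = 108.4 K.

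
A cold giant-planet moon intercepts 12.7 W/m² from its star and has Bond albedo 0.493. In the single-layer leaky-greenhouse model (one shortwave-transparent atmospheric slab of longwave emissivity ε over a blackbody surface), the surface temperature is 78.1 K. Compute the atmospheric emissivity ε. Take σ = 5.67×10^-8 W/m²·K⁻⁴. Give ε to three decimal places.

TOA balance gives T_e = 72.99 K.
Since (2−ε)/2 = (T_e/T_s)⁴ = 0.7631, ε = 0.4739.

0.474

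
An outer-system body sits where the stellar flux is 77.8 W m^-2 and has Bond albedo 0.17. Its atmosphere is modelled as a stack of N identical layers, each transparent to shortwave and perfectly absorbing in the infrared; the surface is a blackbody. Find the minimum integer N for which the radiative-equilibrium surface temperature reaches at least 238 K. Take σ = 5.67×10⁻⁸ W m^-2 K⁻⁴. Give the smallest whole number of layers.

OLR = S(1−α)/4 = 16.14 W m^-2; the top layer radiates at T_e = 129.9 K.
Since T_s⁴ = (N+1)T_e⁴, we need N ≥ (T_s/T_e)⁴ − 1 = 10.269.
The minimum whole number is N = 11.

11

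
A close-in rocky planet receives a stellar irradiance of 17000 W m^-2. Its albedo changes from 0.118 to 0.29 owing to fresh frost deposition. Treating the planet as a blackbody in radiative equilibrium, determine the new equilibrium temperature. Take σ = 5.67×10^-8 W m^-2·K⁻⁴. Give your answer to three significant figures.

With the new albedo, S(1−α₂)/4 = 3018 W m^-2, so T₂ = 480.3 K.

480 K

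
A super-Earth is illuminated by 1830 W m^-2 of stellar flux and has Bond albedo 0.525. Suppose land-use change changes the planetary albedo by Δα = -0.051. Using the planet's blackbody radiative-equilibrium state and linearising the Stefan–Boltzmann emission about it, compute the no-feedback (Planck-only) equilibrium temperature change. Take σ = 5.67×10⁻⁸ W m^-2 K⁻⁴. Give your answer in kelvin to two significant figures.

The baseline emission temperature is T_e = 248.8 K.
The change in absorbed flux is Δ[S(1−α)/4] = −SΔα/4 = 23.33 W m^-2.
Linearising σT⁴ gives d(σT⁴)/dT = 4σT_e³ = 3.494 W m^-2 per K.
ΔT₀ = ΔF/λ_P = 23.33/3.494 = 6.68 K.

6.7 K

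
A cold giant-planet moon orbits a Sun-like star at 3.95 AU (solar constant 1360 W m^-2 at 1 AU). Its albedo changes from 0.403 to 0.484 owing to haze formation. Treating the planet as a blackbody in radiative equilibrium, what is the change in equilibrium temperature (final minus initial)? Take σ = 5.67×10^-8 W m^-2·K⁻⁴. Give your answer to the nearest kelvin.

Irradiance scales as 1/d², so S = 1360 W m^-2 × (1/3.95)² = 87.17 W m^-2.
Initial: T₁ = [S(1−0.403)/(4σ)]^(1/4) = 123.1 K.
Final:   T₂ = [S(1−0.484)/(4σ)]^(1/4) = 118.7 K.
ΔT = T₂ − T₁ = -4.406 K.

-4 K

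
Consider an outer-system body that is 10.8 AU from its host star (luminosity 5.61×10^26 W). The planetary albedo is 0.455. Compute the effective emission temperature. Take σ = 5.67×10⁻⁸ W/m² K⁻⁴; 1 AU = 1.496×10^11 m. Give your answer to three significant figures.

80.1 K

d = 10.8 × 1.496×10^11 m = 1.616×10^12 m.
Spreading L over a sphere of radius d: S = 5.61×10^26/(4π·1.62×10^12²) = 17.10 W/m².
The planet absorbs (1−α)S over its disc πR² and re-emits over 4πR², so the mean absorbed flux is (1−0.455)·17.10/4 = 2.330 W/m².
Balancing against σT⁴: T = (2.330/5.67×10⁻⁸)^(1/4) = 80.07 K.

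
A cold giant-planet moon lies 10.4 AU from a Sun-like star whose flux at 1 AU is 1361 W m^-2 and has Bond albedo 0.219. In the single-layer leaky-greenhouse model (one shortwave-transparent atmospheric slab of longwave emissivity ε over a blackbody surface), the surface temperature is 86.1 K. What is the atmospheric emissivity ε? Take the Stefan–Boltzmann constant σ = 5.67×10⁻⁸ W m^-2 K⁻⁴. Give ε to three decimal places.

Irradiance scales as 1/d², so S = 1361 W m^-2 × (1/10.4)² = 12.58 W m^-2.
Effective temperature: T_e = [S(1−α)/(4σ)]^(1/4) = 81.13 K.
T_s⁴ = T_e⁴·2/(2−ε) → ε = 2 − 2(T_e/T_s)⁴ = 2 − 2·(81.13/86.1)⁴ = 0.4231.

0.423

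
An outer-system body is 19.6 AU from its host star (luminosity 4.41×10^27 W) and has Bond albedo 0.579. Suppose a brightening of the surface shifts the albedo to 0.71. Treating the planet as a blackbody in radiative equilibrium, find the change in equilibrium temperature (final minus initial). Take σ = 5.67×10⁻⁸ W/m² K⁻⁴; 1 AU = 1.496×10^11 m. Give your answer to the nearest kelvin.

d = 19.6 × 1.496×10^11 m = 2.932×10^12 m.
Spreading L over a sphere of radius d: S = 4.41×10^27/(4π·2.93×10^12²) = 40.82 W/m².
With α = 0.579, T₁ = 93.30 K.
With α = 0.71, T₂ = 85.00 K.
Change: 85.00 − 93.30 = -8.301 K.

-8 K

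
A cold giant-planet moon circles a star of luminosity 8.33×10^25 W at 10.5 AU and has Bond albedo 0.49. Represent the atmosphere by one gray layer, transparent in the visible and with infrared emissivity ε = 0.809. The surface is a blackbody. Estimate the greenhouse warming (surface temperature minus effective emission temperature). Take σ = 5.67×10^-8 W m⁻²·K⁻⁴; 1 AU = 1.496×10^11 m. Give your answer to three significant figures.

6.86 kelvin

Orbital distance: d = 10.5 AU = 1.571×10^12 m.
Spreading L over a sphere of radius d: S = 8.33×10^25/(4π·1.57×10^12²) = 2.687 W m⁻².
The planet radiates to space at T_e = [S(1−α)/(4σ)]^(1/4) = 49.58 K.
The surface balance (absorbed SW + ε·downward IR = σT_s⁴) with T_a⁴ = T_s⁴/2 reduces to T_s = T_e·[2/(2−ε)]^¼ = 56.44 K.
T_s − T_e = 56.44 − 49.58 = 6.859 K.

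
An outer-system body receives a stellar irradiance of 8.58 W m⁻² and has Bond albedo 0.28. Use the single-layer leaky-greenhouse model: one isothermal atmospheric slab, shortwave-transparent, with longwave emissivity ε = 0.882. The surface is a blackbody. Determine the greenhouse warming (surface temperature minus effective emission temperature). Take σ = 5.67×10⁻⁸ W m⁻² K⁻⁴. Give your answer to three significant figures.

11.3 kelvin

Effective emission temperature (TOA balance): σT_e⁴ = S(1−α)/4 = 1.544 W m⁻² → T_e = 72.24 K.
Surface balance with a leaky layer gives σT_s⁴ = σT_e⁴·2/(2−ε), so T_s = T_e·[2/(2−0.882)]^(1/4) = 83.55 K.
Greenhouse warming: T_s − T_e = 11.31 K.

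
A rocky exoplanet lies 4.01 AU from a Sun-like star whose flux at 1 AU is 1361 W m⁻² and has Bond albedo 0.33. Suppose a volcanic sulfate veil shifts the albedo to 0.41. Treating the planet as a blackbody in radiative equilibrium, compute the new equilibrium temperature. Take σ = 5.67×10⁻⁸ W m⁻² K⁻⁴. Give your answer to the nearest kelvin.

Flux at the orbit: S = 1361/(4.01)² = 84.64 W m⁻².
New equilibrium: T₂ = [(1−0.41)·84.64/(4σ)]^(1/4) = 121.8 K.

122 kelvin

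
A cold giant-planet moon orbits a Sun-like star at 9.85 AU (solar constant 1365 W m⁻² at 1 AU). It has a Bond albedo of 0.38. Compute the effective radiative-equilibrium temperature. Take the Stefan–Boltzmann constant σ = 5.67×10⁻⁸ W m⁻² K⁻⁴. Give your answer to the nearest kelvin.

By the inverse-square law, S = 1365/9.85² = 14.07 W m⁻².
Averaging over the sphere, the absorbed flux is S(1−α)/4 = 2.181 W m⁻².
In equilibrium σT⁴ equals this, so T = 78.75 K.

79 K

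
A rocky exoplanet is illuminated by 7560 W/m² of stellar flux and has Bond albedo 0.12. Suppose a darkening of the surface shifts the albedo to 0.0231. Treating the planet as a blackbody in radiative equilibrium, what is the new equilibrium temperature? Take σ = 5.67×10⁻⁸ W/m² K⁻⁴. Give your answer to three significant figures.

425 K

With the new albedo, S(1−α₂)/4 = 1846 W/m², so T₂ = 424.8 K.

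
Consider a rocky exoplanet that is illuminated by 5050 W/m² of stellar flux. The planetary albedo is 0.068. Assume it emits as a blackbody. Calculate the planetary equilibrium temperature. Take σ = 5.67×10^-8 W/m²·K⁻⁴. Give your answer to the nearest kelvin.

380 kelvin

The planet absorbs (1−α)S over its disc πR² and re-emits over 4πR², so the mean absorbed flux is (1−0.068)·5050/4 = 1177 W/m².
Balancing against σT⁴: T = (1177/5.67×10⁻⁸)^(1/4) = 379.5 K.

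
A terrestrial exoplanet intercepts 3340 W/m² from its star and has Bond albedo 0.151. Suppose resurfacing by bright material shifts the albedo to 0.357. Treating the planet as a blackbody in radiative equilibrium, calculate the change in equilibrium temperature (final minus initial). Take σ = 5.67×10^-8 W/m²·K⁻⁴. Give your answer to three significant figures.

Before: T₁ = [3340·0.849/(4σ)]^(1/4) = 334.4 K.
After:  T₂ = [3340·0.643/(4σ)]^(1/4) = 311.9 K.
ΔT = T₂ − T₁ = -22.44 K.

-22.4 K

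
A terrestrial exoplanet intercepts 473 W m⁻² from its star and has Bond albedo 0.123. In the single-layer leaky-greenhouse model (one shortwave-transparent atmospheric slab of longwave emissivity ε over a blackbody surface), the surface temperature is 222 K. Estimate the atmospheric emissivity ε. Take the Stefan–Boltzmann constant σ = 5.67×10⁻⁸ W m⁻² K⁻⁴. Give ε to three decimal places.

0.494

TOA balance gives T_e = 206.8 K.
T_s⁴ = T_e⁴·2/(2−ε) → ε = 2 − 2(T_e/T_s)⁴ = 2 − 2·(206.8/222)⁴ = 0.4940.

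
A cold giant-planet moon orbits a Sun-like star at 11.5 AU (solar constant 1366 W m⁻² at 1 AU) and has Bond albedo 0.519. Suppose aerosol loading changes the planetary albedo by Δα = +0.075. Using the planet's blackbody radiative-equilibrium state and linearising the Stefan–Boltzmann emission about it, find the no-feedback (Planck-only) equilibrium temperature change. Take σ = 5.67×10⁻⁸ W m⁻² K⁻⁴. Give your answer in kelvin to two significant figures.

By the inverse-square law, S = 1366/11.5² = 10.33 W m⁻².
The baseline emission temperature is T_e = 68.41 K.
TOA radiative forcing: ΔF = −S·Δα/4 = −10.33·(+0.075)/4 = -0.1937 W m⁻².
The Planck feedback parameter is 4σT_e³ = 0.07262 W m⁻²/K.
So ΔT₀ = -0.1937/0.07262 = -2.67 K.

-2.7 K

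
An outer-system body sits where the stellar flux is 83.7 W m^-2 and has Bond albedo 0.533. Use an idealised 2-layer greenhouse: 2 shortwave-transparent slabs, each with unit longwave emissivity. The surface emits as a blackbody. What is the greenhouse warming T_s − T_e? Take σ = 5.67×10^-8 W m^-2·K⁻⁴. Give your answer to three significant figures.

36.2 K

OLR = S(1−α)/4 = 9.772 W m^-2; the top layer radiates at T_e = 114.6 K.
Surface: T_s = (3)^¼·T_e = 150.8 K.
So the greenhouse effect raises the surface by 150.8 − 114.6 = 36.22 K.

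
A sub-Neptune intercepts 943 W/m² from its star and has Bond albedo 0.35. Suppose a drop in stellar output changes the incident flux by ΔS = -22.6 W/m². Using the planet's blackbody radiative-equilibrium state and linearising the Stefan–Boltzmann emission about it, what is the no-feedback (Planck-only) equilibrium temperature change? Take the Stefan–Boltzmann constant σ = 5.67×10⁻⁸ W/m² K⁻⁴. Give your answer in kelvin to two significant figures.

-1.4 kelvin

Unperturbed T_e = [943.0·(1−0.35)/(4σ)]^¼ = 228.0 K.
TOA radiative forcing: ΔF = (1−α)ΔS/4 = 0.65·(-22.6)/4 = -3.673 W/m².
The Planck feedback parameter is 4σT_e³ = 2.688 W/m²/K.
So ΔT₀ = -3.673/2.688 = -1.37 K.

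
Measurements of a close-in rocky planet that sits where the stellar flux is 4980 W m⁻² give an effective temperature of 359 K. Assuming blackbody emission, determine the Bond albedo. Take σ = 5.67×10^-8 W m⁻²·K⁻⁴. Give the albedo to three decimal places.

0.244

Energy balance: S(1−α)/4 = σT⁴, so 1−α = 4σT⁴/S.
4σT⁴ = 4·5.67×10⁻⁸·(359)⁴ = 3767 W m⁻².
1−α = 3767/4980 = 0.7565, so α = 0.2435.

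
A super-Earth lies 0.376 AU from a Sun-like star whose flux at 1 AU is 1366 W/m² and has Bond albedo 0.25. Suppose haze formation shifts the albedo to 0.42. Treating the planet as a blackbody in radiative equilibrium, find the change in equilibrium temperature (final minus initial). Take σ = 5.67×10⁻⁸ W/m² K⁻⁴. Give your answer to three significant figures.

-26.3 kelvin

Irradiance scales as 1/d², so S = 1366 W/m² × (1/0.376)² = 9662 W/m².
With α = 0.25, T₁ = 422.8 K.
Final:   T₂ = [S(1−0.42)/(4σ)]^(1/4) = 396.5 K.
ΔT = T₂ − T₁ = -26.31 K.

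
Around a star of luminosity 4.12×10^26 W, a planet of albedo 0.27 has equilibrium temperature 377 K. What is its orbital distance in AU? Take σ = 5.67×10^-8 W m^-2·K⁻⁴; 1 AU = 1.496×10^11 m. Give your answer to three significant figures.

Required flux: S = 4σT⁴/(1−α) = 6276 W m^-2.
Then d = [L/(4πS)]^(1/2) = 7.228×10^10 m, i.e. 0.4831 AU.

0.483 AU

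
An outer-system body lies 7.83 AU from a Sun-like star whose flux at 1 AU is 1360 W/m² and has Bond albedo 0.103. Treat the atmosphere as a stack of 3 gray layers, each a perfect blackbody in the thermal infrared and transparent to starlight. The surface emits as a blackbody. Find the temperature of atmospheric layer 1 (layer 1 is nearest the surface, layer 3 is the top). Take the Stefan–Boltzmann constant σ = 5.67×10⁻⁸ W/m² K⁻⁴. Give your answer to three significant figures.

127 kelvin

Irradiance scales as 1/d², so S = 1360 W/m² × (1/7.83)² = 22.18 W/m².
Top-of-atmosphere balance: σT_e⁴ = S(1−α)/4 = 4.974 W/m² → T_e = 96.78 K.
Each opaque layer satisfies 2T_j⁴ = T_{j−1}⁴ + T_{j+1}⁴, giving T_k⁴ = (N+1−k)T_e⁴.
With k = 1: T_1 = (3+1−1)^¼·96.78 K = 127.4 K.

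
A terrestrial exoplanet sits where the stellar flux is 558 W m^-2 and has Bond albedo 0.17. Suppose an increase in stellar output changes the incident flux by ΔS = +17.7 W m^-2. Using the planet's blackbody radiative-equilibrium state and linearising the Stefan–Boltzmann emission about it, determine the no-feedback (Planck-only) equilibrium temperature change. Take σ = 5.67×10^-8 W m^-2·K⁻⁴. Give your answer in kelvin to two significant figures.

1.7 K

Unperturbed T_e = [558.0·(1−0.17)/(4σ)]^¼ = 212.6 K.
TOA radiative forcing: ΔF = (1−α)ΔS/4 = 0.83·(+17.7)/4 = 3.673 W m^-2.
Linearising σT⁴ gives d(σT⁴)/dT = 4σT_e³ = 2.179 W m^-2 per K.
ΔT₀ = ΔF/λ_P = 3.673/2.179 = 1.69 K.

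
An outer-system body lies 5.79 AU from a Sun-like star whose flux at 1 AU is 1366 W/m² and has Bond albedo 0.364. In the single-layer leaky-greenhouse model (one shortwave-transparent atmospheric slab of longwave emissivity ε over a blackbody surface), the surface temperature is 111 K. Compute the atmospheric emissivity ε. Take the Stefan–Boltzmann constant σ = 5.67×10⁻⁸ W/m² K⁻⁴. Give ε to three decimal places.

0.495

Flux at the orbit: S = 1366/(5.79)² = 40.75 W/m².
TOA balance gives T_e = 103.4 K.
T_s⁴ = T_e⁴·2/(2−ε) → ε = 2 − 2(T_e/T_s)⁴ = 2 − 2·(103.4/111)⁴ = 0.4946.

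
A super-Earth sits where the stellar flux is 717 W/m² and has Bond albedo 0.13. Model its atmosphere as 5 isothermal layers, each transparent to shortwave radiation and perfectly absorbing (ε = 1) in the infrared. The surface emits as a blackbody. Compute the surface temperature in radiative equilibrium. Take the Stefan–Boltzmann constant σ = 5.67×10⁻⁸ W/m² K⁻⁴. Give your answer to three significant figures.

358 kelvin

The effective emission temperature is T_e = [S(1−α)/(4σ)]^¼ = 229.0 K.
Layer-by-layer balance gives σT_s⁴ = (N+1)σT_e⁴, so T_s = 6^¼·229.0 = 358.4 K.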